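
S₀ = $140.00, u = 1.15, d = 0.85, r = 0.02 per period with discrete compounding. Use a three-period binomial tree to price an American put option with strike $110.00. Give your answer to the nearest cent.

$1.84

Risk-neutral probability p = (1 + 0.02 − 0.85)/(1.15 − 0.85) = 0.1700/0.3000 = 0.5667
Terminal stock prices: S_uuu = 212.9, S_uud = 157.4, S_udd = 116.3, S_ddd = 85.98
Terminal payoffs (K − S): max(-102.9, 0) = 0, max(-47.38, 0) = 0, max(-6.322, 0) = 0, max(24.02, 0) = 24.02
Node uu (S = 185.1): continuation = 1/1.02·[0.5667·0.0000 + 0.4333·0.0000] = 0.0000; exercise value = 0.0000 ≤ continuation, so V_uu = 0.0000
Node ud (S = 136.8): continuation = 1/1.02·[0.5667·0.0000 + 0.4333·0.0000] = 0.0000; exercise value = 0.0000 ≤ continuation, so V_ud = 0.0000
Node dd (S = 101.1): continuation = 1/1.02·[0.5667·0.0000 + 0.4333·24.0225] = 10.2056; exercise value = 8.8500 ≤ continuation, so V_dd = 10.2056
Node u (S = 161): continuation = 1/1.02·[0.5667·0.0000 + 0.4333·0.0000] = 0.0000; exercise value = 0.0000 ≤ continuation, so V_u = 0.0000
Node d (S = 119): continuation = 1/1.02·[0.5667·0.0000 + 0.4333·10.2056] = 4.3357; exercise value = 0.0000 ≤ continuation, so V_d = 4.3357
Node 0 (S = 140): continuation = 1/1.02·[0.5667·0.0000 + 0.4333·4.3357] = 1.8420; exercise value = 0.0000 ≤ continuation, so V_0 = 1.8420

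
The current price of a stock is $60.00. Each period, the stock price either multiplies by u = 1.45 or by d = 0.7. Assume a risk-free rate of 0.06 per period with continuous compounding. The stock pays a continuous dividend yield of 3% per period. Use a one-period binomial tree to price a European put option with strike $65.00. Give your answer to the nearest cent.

$12.12

Per-period risk-free factor R = e^0.06 = 1.0618; dividend-adjusted growth = e^(0.06−0.03) = 1.0305.
Risk-neutral probability p = (1.0305 − 0.7)/(1.45 − 0.7) = 0.3305/0.7500 = 0.4406
Terminal stock prices: S_u = 87, S_d = 42
Terminal payoffs (K − S): max(-22, 0) = 0, max(23, 0) = 23
Node 0 (S = 60): V_0 = e^(−0.06)·[0.4406·0.0000 + 0.5594·23.0000] = 12.1168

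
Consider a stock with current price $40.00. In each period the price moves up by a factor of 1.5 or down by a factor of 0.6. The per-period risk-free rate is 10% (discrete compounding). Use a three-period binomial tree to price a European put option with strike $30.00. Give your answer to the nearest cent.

$3.49

Risk-neutral probability p = (1 + 0.1 − 0.6)/(1.5 − 0.6) = 0.5000/0.9000 = 0.5556
Terminal stock prices: S_uuu = 135, S_uud = 54, S_udd = 21.6, S_ddd = 8.64
Terminal payoffs (K − S): max(-105, 0) = 0, max(-24, 0) = 0, max(8.4, 0) = 8.4, max(21.36, 0) = 21.36
Node uu (S = 90): V_uu = 1/1.1·[0.5556·0.0000 + 0.4444·0.0000] = 0.0000
Node ud (S = 36): V_ud = 1/1.1·[0.5556·0.0000 + 0.4444·8.4000] = 3.3939
Node dd (S = 14.4): V_dd = 1/1.1·[0.5556·8.4000 + 0.4444·21.3600] = 12.8727
Node u (S = 60): V_u = 1/1.1·[0.5556·0.0000 + 0.4444·3.3939] = 1.3713
Node d (S = 24): V_d = 1/1.1·[0.5556·3.3939 + 0.4444·12.8727] = 6.9152
Node 0 (S = 40): V_0 = 1/1.1·[0.5556·1.3713 + 0.4444·6.9152] = 3.4866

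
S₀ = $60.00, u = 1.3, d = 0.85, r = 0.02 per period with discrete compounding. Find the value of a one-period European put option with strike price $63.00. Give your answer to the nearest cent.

Risk-neutral probability p = (1 + 0.02 − 0.85)/(1.3 − 0.85) = 0.1700/0.4500 = 0.3778
Terminal stock prices: S_u = 78, S_d = 51
Terminal payoffs (K − S): max(-15, 0) = 0, max(12, 0) = 12
Node 0 (S = 60): V_0 = 1/1.02·[0.3778·0.0000 + 0.6222·12.0000] = 7.3203

$7.32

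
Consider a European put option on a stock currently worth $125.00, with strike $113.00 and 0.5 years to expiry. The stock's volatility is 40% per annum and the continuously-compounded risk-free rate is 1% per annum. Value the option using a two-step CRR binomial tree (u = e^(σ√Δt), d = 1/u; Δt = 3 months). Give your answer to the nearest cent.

CRR parameters: u = e^(σ√Δt) = e^(0.4·√0.25) = 1.2214, d = 1/u = 0.8187
Per-period rate: rΔt = 0.01·0.25 = 0.0025, so R = e^0.0025 = 1.0025
Risk-neutral probability p = (e^0.0025 − 0.8187)/(1.2214 − 0.8187) = 0.1838/0.4027 = 0.4564
Terminal stock prices: S_uu = 186.5, S_ud = 125, S_dd = 83.79
Terminal payoffs (K − S): max(-73.48, 0) = 0, max(-12, 0) = 0, max(29.21, 0) = 29.21
Node u (S = 152.7): V_u = e^(−0.0025)·[0.4564·0.0000 + 0.5436·0.0000] = 0.0000
Node d (S = 102.3): V_d = e^(−0.0025)·[0.4564·0.0000 + 0.5436·29.2100] = 15.8394
Node 0 (S = 125): V_0 = e^(−0.0025)·[0.4564·0.0000 + 0.5436·15.8394] = 8.5891

$8.59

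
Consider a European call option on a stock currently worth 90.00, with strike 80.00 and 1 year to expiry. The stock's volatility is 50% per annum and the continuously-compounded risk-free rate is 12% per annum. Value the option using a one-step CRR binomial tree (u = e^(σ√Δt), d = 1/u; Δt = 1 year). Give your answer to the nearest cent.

CRR parameters: u = e^(σ√Δt) = e^(0.5·√1) = 1.6487, d = 1/u = 0.6065
Per-period rate: rΔt = 0.12·1 = 0.12, so R = e^0.12 = 1.1275
Risk-neutral probability p = (e^0.12 − 0.6065)/(1.6487 − 0.6065) = 0.5210/1.0422 = 0.4999
Terminal stock prices: S_u = 148.4, S_d = 54.59
Terminal payoffs (S − K): max(68.38, 0) = 68.38, max(-25.41, 0) = 0
Node 0 (S = 90): V_0 = e^(−0.12)·[0.4999·68.3849 + 0.5001·0.0000] = 30.3185

30.32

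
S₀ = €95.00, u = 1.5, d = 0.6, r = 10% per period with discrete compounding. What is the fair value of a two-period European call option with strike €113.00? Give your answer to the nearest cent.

Risk-neutral probability p = (1 + 0.1 − 0.6)/(1.5 − 0.6) = 0.5000/0.9000 = 0.5556
Terminal stock prices: S_uu = 213.8, S_ud = 85.5, S_dd = 34.2
Terminal payoffs (S − K): max(100.8, 0) = 100.8, max(-27.5, 0) = 0, max(-78.8, 0) = 0
Node u (S = 142.5): V_u = 1/1.1·[0.5556·100.7500 + 0.4444·0.0000] = 50.8838
Node d (S = 57): V_d = 1/1.1·[0.5556·0.0000 + 0.4444·0.0000] = 0.0000
Node 0 (S = 95): V_0 = 1/1.1·[0.5556·50.8838 + 0.4444·0.0000] = 25.6989

€25.70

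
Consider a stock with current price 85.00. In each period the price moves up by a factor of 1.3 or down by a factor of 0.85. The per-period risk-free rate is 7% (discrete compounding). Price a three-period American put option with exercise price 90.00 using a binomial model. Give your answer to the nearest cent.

Risk-neutral probability p = (1 + 0.07 − 0.85)/(1.3 − 0.85) = 0.2200/0.4500 = 0.4889
Terminal stock prices: S_uuu = 186.7, S_uud = 122.1, S_udd = 79.84, S_ddd = 52.2
Terminal payoffs (K − S): max(-96.75, 0) = 0, max(-32.1, 0) = 0, max(10.16, 0) = 10.16, max(37.8, 0) = 37.8
Node uu (S = 143.7): continuation = 1/1.07·[0.4889·0.0000 + 0.5111·0.0000] = 0.0000; exercise value = 0.0000 ≤ continuation, so V_uu = 0.0000
Node ud (S = 93.92): continuation = 1/1.07·[0.4889·0.0000 + 0.5111·10.1638] = 4.8550; exercise value = 0.0000 ≤ continuation, so V_ud = 4.8550
Node dd (S = 61.41): continuation = 1/1.07·[0.4889·10.1638 + 0.5111·37.7994] = 22.6996; exercise value = 28.5875 > continuation, so V_dd = 28.5875 (exercise)
Node u (S = 110.5): continuation = 1/1.07·[0.4889·0.0000 + 0.5111·4.8550] = 2.3191; exercise value = 0.0000 ≤ continuation, so V_u = 2.3191
Node d (S = 72.25): continuation = 1/1.07·[0.4889·4.8550 + 0.5111·28.5875] = 15.8738; exercise value = 17.7500 > continuation, so V_d = 17.7500 (exercise)
Node 0 (S = 85): continuation = 1/1.07·[0.4889·2.3191 + 0.5111·17.7500] = 9.5383; exercise value = 5.0000 ≤ continuation, so V_0 = 9.5383

9.54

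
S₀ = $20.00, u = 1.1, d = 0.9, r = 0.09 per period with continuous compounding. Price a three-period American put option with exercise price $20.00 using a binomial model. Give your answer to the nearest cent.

Risk-neutral probability p = (e^0.09 − 0.9)/(1.1 − 0.9) = 0.1942/0.2000 = 0.9709
Terminal stock prices: S_uuu = 26.62, S_uud = 21.78, S_udd = 17.82, S_ddd = 14.58
Terminal payoffs (K − S): max(-6.62, 0) = 0, max(-1.78, 0) = 0, max(2.18, 0) = 2.18, max(5.42, 0) = 5.42
Node uu (S = 24.2): continuation = e^(−0.09)·[0.9709·0.0000 + 0.0291·0.0000] = 0.0000; exercise value = 0.0000 ≤ continuation, so V_uu = 0.0000
Node ud (S = 19.8): continuation = e^(−0.09)·[0.9709·0.0000 + 0.0291·2.1800] = 0.0580; exercise value = 0.2000 > continuation, so V_ud = 0.2000 (exercise)
Node dd (S = 16.2): continuation = e^(−0.09)·[0.9709·2.1800 + 0.0291·5.4200] = 2.0786; exercise value = 3.8000 > continuation, so V_dd = 3.8000 (exercise)
Node u (S = 22): continuation = e^(−0.09)·[0.9709·0.0000 + 0.0291·0.2000] = 0.0053; exercise value = 0.0000 ≤ continuation, so V_u = 0.0053
Node d (S = 18): continuation = e^(−0.09)·[0.9709·0.2000 + 0.0291·3.8000] = 0.2786; exercise value = 2.0000 > continuation, so V_d = 2.0000 (exercise)
Node 0 (S = 20): continuation = e^(−0.09)·[0.9709·0.0053 + 0.0291·2.0000] = 0.0580; exercise value = 0.0000 ≤ continuation, so V_0 = 0.0580

$0.06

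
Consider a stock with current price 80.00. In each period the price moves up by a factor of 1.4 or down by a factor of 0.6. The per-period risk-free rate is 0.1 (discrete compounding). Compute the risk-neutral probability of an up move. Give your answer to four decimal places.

Risk-neutral probability p = (1 + 0.1 − 0.6)/(1.4 − 0.6) = 0.5000/0.8000 = 0.6250

p = 0.6250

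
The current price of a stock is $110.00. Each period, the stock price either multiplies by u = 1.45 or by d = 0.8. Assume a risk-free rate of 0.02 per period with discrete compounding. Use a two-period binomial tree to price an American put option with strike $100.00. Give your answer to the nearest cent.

Risk-neutral probability p = (1 + 0.02 − 0.8)/(1.45 − 0.8) = 0.2200/0.6500 = 0.3385
Terminal stock prices: S_uu = 231.3, S_ud = 127.6, S_dd = 70.4
Terminal payoffs (K − S): max(-131.3, 0) = 0, max(-27.6, 0) = 0, max(29.6, 0) = 29.6
Node u (S = 159.5): continuation = 1/1.02·[0.3385·0.0000 + 0.6615·0.0000] = 0.0000; exercise value = 0.0000 ≤ continuation, so V_u = 0.0000
Node d (S = 88): continuation = 1/1.02·[0.3385·0.0000 + 0.6615·29.6000] = 19.1976; exercise value = 12.0000 ≤ continuation, so V_d = 19.1976
Node 0 (S = 110): continuation = 1/1.02·[0.3385·0.0000 + 0.6615·19.1976] = 12.4509; exercise value = 0.0000 ≤ continuation, so V_0 = 12.4509

$12.45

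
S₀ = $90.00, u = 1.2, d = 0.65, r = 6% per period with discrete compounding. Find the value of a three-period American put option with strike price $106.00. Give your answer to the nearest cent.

$20.04

Risk-neutral probability p = (1 + 0.06 − 0.65)/(1.2 − 0.65) = 0.4100/0.5500 = 0.7455
Terminal stock prices: S_uuu = 155.5, S_uud = 84.24, S_udd = 45.63, S_ddd = 24.72
Terminal payoffs (K − S): max(-49.52, 0) = 0, max(21.76, 0) = 21.76, max(60.37, 0) = 60.37, max(81.28, 0) = 81.28
Node uu (S = 129.6): continuation = 1/1.06·[0.7455·0.0000 + 0.2545·21.7600] = 5.2254; exercise value = 0.0000 ≤ continuation, so V_uu = 5.2254
Node ud (S = 70.2): continuation = 1/1.06·[0.7455·21.7600 + 0.2545·60.3700] = 29.8000; exercise value = 35.8000 > continuation, so V_ud = 35.8000 (exercise)
Node dd (S = 38.03): continuation = 1/1.06·[0.7455·60.3700 + 0.2545·81.2837] = 61.9750; exercise value = 67.9750 > continuation, so V_dd = 67.9750 (exercise)
Node u (S = 108): continuation = 1/1.06·[0.7455·5.2254 + 0.2545·35.8000] = 12.2717; exercise value = 0.0000 ≤ continuation, so V_u = 12.2717
Node d (S = 58.5): continuation = 1/1.06·[0.7455·35.8000 + 0.2545·67.9750] = 41.5000; exercise value = 47.5000 > continuation, so V_d = 47.5000 (exercise)
Node 0 (S = 90): continuation = 1/1.06·[0.7455·12.2717 + 0.2545·47.5000] = 20.0367; exercise value = 16.0000 ≤ continuation, so V_0 = 20.0367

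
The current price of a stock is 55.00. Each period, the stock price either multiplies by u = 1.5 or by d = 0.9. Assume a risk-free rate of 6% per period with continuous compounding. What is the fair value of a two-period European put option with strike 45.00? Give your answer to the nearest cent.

Risk-neutral probability p = (e^0.06 − 0.9)/(1.5 − 0.9) = 0.1618/0.6000 = 0.2697
Terminal stock prices: S_uu = 123.8, S_ud = 74.25, S_dd = 44.55
Terminal payoffs (K − S): max(-78.75, 0) = 0, max(-29.25, 0) = 0, max(0.45, 0) = 0.45
Node u (S = 82.5): V_u = e^(−0.06)·[0.2697·0.0000 + 0.7303·0.0000] = 0.0000
Node d (S = 49.5): V_d = e^(−0.06)·[0.2697·0.0000 + 0.7303·0.4500] = 0.3095
Node 0 (S = 55): V_0 = e^(−0.06)·[0.2697·0.0000 + 0.7303·0.3095] = 0.2128

0.21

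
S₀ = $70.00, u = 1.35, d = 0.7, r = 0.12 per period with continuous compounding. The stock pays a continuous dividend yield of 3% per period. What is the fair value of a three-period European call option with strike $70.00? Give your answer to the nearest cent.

$21.75

Per-period risk-free factor R = e^0.12 = 1.1275; dividend-adjusted growth = e^(0.12−0.03) = 1.0942.
Risk-neutral probability p = (1.0942 − 0.7)/(1.35 − 0.7) = 0.3942/0.6500 = 0.6064
Terminal stock prices: S_uuu = 172.2, S_uud = 89.3, S_udd = 46.3, S_ddd = 24.01
Terminal payoffs (S − K): max(102.2, 0) = 102.2, max(19.3, 0) = 19.3, max(-23.7, 0) = 0, max(-45.99, 0) = 0
Node uu (S = 127.6): V_uu = e^(−0.12)·[0.6064·102.2263 + 0.3936·19.3025] = 61.7202
Node ud (S = 66.15): V_ud = e^(−0.12)·[0.6064·19.3025 + 0.3936·0.0000] = 10.3818
Node dd (S = 34.3): V_dd = e^(−0.12)·[0.6064·0.0000 + 0.3936·0.0000] = 0.0000
Node u (S = 94.5): V_u = e^(−0.12)·[0.6064·61.7202 + 0.3936·10.3818] = 36.8201
Node d (S = 49): V_d = e^(−0.12)·[0.6064·10.3818 + 0.3936·0.0000] = 5.5838
Node 0 (S = 70): V_0 = e^(−0.12)·[0.6064·36.8201 + 0.3936·5.5838] = 21.7528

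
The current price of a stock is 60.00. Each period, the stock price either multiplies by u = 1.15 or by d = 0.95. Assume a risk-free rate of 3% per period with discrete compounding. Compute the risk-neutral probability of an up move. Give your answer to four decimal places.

p = 0.4000

Risk-neutral probability p = (1 + 0.03 − 0.95)/(1.15 − 0.95) = 0.0800/0.2000 = 0.4000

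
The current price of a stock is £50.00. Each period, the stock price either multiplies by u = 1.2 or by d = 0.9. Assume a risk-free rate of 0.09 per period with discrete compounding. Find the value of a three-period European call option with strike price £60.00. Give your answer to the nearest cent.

£6.81

Risk-neutral probability p = (1 + 0.09 − 0.9)/(1.2 − 0.9) = 0.1900/0.3000 = 0.6333
Terminal stock prices: S_uuu = 86.4, S_uud = 64.8, S_udd = 48.6, S_ddd = 36.45
Terminal payoffs (S − K): max(26.4, 0) = 26.4, max(4.8, 0) = 4.8, max(-11.4, 0) = 0, max(-23.55, 0) = 0
Node uu (S = 72): V_uu = 1/1.09·[0.6333·26.4000 + 0.3667·4.8000] = 16.9541
Node ud (S = 54): V_ud = 1/1.09·[0.6333·4.8000 + 0.3667·0.0000] = 2.7890
Node dd (S = 40.5): V_dd = 1/1.09·[0.6333·0.0000 + 0.3667·0.0000] = 0.0000
Node u (S = 60): V_u = 1/1.09·[0.6333·16.9541 + 0.3667·2.7890] = 10.7892
Node d (S = 45): V_d = 1/1.09·[0.6333·2.7890 + 0.3667·0.0000] = 1.6205
Node 0 (S = 50): V_0 = 1/1.09·[0.6333·10.7892 + 0.3667·1.6205] = 6.8141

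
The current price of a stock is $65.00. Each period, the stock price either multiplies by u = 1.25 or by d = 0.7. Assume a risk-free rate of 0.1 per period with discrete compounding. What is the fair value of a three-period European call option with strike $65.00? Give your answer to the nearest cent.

Risk-neutral probability p = (1 + 0.1 − 0.7)/(1.25 − 0.7) = 0.4000/0.5500 = 0.7273
Terminal stock prices: S_uuu = 127, S_uud = 71.09, S_udd = 39.81, S_ddd = 22.29
Terminal payoffs (S − K): max(61.95, 0) = 61.95, max(6.094, 0) = 6.094, max(-25.19, 0) = 0, max(-42.71, 0) = 0
Node uu (S = 101.6): V_uu = 1/1.1·[0.7273·61.9531 + 0.2727·6.0938] = 42.4716
Node ud (S = 56.87): V_ud = 1/1.1·[0.7273·6.0938 + 0.2727·0.0000] = 4.0289
Node dd (S = 31.85): V_dd = 1/1.1·[0.7273·0.0000 + 0.2727·0.0000] = 0.0000
Node u (S = 81.25): V_u = 1/1.1·[0.7273·42.4716 + 0.2727·4.0289] = 29.0793
Node d (S = 45.5): V_d = 1/1.1·[0.7273·4.0289 + 0.2727·0.0000] = 2.6638
Node 0 (S = 65): V_0 = 1/1.1·[0.7273·29.0793 + 0.2727·2.6638] = 19.8864

$19.89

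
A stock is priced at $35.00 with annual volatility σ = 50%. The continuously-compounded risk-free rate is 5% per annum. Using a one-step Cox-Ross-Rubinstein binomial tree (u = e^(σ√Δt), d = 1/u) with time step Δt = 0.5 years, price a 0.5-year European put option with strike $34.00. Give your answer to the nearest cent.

$5.08

CRR parameters: u = e^(σ√Δt) = e^(0.5·√0.5) = 1.4241, d = 1/u = 0.7022
Per-period rate: rΔt = 0.05·0.5 = 0.025, so R = e^0.025 = 1.0253
Risk-neutral probability p = (e^0.025 − 0.7022)/(1.4241 − 0.7022) = 0.3231/0.7219 = 0.4476
Terminal stock prices: S_u = 49.84, S_d = 24.58
Terminal payoffs (K − S): max(-15.84, 0) = 0, max(9.423, 0) = 9.423
Node 0 (S = 35): V_0 = e^(−0.025)·[0.4476·0.0000 + 0.5524·9.4234] = 5.0771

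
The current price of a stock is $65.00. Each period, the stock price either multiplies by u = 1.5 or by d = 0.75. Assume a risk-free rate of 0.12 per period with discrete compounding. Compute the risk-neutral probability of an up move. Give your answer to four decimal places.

Risk-neutral probability p = (1 + 0.12 − 0.75)/(1.5 − 0.75) = 0.3700/0.7500 = 0.4933

p = 0.4933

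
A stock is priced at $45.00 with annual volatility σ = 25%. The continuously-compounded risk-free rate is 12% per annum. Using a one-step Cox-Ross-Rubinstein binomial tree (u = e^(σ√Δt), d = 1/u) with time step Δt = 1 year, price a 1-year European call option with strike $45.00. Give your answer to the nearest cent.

CRR parameters: u = e^(σ√Δt) = e^(0.25·√1) = 1.2840, d = 1/u = 0.7788
Per-period rate: rΔt = 0.12·1 = 0.12, so R = e^0.12 = 1.1275
Risk-neutral probability p = (e^0.12 − 0.7788)/(1.2840 − 0.7788) = 0.3487/0.5052 = 0.6902
Terminal stock prices: S_u = 57.78, S_d = 35.05
Terminal payoffs (S − K): max(12.78, 0) = 12.78, max(-9.954, 0) = 0
Node 0 (S = 45): V_0 = e^(−0.12)·[0.6902·12.7811 + 0.3098·0.0000] = 7.8238

$7.82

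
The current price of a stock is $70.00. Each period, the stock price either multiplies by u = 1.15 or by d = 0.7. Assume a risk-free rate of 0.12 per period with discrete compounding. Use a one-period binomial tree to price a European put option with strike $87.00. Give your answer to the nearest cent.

$7.68

Risk-neutral probability p = (1 + 0.12 − 0.7)/(1.15 − 0.7) = 0.4200/0.4500 = 0.9333
Terminal stock prices: S_u = 80.5, S_d = 49
Terminal payoffs (K − S): max(6.5, 0) = 6.5, max(38, 0) = 38
Node 0 (S = 70): V_0 = 1/1.12·[0.9333·6.5000 + 0.0667·38.0000] = 7.6786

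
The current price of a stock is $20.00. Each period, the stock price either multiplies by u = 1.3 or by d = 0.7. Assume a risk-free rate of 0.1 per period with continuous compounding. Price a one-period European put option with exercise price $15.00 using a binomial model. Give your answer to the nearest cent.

Risk-neutral probability p = (e^0.1 − 0.7)/(1.3 − 0.7) = 0.4052/0.6000 = 0.6753
Terminal stock prices: S_u = 26, S_d = 14
Terminal payoffs (K − S): max(-11, 0) = 0, max(1, 0) = 1
Node 0 (S = 20): V_0 = e^(−0.1)·[0.6753·0.0000 + 0.3247·1.0000] = 0.2938

$0.29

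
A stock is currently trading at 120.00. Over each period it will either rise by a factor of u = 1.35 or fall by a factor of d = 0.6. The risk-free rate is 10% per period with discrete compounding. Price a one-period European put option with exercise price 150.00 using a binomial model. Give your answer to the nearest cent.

23.64

Risk-neutral probability p = (1 + 0.1 − 0.6)/(1.35 − 0.6) = 0.5000/0.7500 = 0.6667
Terminal stock prices: S_u = 162, S_d = 72
Terminal payoffs (K − S): max(-12, 0) = 0, max(78, 0) = 78
Node 0 (S = 120): V_0 = 1/1.1·[0.6667·0.0000 + 0.3333·78.0000] = 23.6364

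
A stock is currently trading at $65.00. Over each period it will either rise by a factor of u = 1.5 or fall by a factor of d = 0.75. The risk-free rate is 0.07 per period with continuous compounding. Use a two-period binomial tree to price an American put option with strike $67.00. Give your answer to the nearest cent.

Risk-neutral probability p = (e^0.07 − 0.75)/(1.5 − 0.75) = 0.3225/0.7500 = 0.4300
Terminal stock prices: S_uu = 146.2, S_ud = 73.12, S_dd = 36.56
Terminal payoffs (K − S): max(-79.25, 0) = 0, max(-6.125, 0) = 0, max(30.44, 0) = 30.44
Node u (S = 97.5): continuation = e^(−0.07)·[0.4300·0.0000 + 0.5700·0.0000] = 0.0000; exercise value = 0.0000 ≤ continuation, so V_u = 0.0000
Node d (S = 48.75): continuation = e^(−0.07)·[0.4300·0.0000 + 0.5700·30.4375] = 16.1761; exercise value = 18.2500 > continuation, so V_d = 18.2500 (exercise)
Node 0 (S = 65): continuation = e^(−0.07)·[0.4300·0.0000 + 0.5700·18.2500] = 9.6990; exercise value = 2.0000 ≤ continuation, so V_0 = 9.6990

$9.70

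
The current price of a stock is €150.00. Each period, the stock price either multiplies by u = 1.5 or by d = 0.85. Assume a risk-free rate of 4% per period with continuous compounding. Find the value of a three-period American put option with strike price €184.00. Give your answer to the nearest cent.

Risk-neutral probability p = (e^0.04 − 0.85)/(1.5 − 0.85) = 0.1908/0.6500 = 0.2936
Terminal stock prices: S_uuu = 506.2, S_uud = 286.9, S_udd = 162.6, S_ddd = 92.12
Terminal payoffs (K − S): max(-322.2, 0) = 0, max(-102.9, 0) = 0, max(21.44, 0) = 21.44, max(91.88, 0) = 91.88
Node uu (S = 337.5): continuation = e^(−0.04)·[0.2936·0.0000 + 0.7064·0.0000] = 0.0000; exercise value = 0.0000 ≤ continuation, so V_uu = 0.0000
Node ud (S = 191.2): continuation = e^(−0.04)·[0.2936·0.0000 + 0.7064·21.4375] = 14.5506; exercise value = 0.0000 ≤ continuation, so V_ud = 14.5506
Node dd (S = 108.4): continuation = e^(−0.04)·[0.2936·21.4375 + 0.7064·91.8813] = 68.4103; exercise value = 75.6250 > continuation, so V_dd = 75.6250 (exercise)
Node u (S = 225): continuation = e^(−0.04)·[0.2936·0.0000 + 0.7064·14.5506] = 9.8761; exercise value = 0.0000 ≤ continuation, so V_u = 9.8761
Node d (S = 127.5): continuation = e^(−0.04)·[0.2936·14.5506 + 0.7064·75.6250] = 55.4340; exercise value = 56.5000 > continuation, so V_d = 56.5000 (exercise)
Node 0 (S = 150): continuation = e^(−0.04)·[0.2936·9.8761 + 0.7064·56.5000] = 41.1346; exercise value = 34.0000 ≤ continuation, so V_0 = 41.1346

€41.13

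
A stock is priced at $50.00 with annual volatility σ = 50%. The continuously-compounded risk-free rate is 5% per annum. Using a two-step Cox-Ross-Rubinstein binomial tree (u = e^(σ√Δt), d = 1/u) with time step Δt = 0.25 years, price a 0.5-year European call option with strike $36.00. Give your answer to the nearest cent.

$16.49

CRR parameters: u = e^(σ√Δt) = e^(0.5·√0.25) = 1.2840, d = 1/u = 0.7788
Per-period rate: rΔt = 0.05·0.25 = 0.0125, so R = e^0.0125 = 1.0126
Risk-neutral probability p = (e^0.0125 − 0.7788)/(1.2840 − 0.7788) = 0.2338/0.5052 = 0.4627
Terminal stock prices: S_uu = 82.44, S_ud = 50, S_dd = 30.33
Terminal payoffs (S − K): max(46.44, 0) = 46.44, max(14, 0) = 14, max(-5.673, 0) = 0
Node u (S = 64.2): V_u = e^(−0.0125)·[0.4627·46.4361 + 0.5373·14.0000] = 28.6485
Node d (S = 38.94): V_d = e^(−0.0125)·[0.4627·14.0000 + 0.5373·0.0000] = 6.3976
Node 0 (S = 50): V_0 = e^(−0.0125)·[0.4627·28.6485 + 0.5373·6.3976] = 16.4862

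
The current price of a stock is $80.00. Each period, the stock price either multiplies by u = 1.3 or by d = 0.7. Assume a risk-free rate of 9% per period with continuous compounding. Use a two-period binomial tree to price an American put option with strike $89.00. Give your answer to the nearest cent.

$13.40

Risk-neutral probability p = (e^0.09 − 0.7)/(1.3 − 0.7) = 0.3942/0.6000 = 0.6570
Terminal stock prices: S_uu = 135.2, S_ud = 72.8, S_dd = 39.2
Terminal payoffs (K − S): max(-46.2, 0) = 0, max(16.2, 0) = 16.2, max(49.8, 0) = 49.8
Node u (S = 104): continuation = e^(−0.09)·[0.6570·0.0000 + 0.3430·16.2000] = 5.0790; exercise value = 0.0000 ≤ continuation, so V_u = 5.0790
Node d (S = 56): continuation = e^(−0.09)·[0.6570·16.2000 + 0.3430·49.8000] = 25.3399; exercise value = 33.0000 > continuation, so V_d = 33.0000 (exercise)
Node 0 (S = 80): continuation = e^(−0.09)·[0.6570·5.0790 + 0.3430·33.0000] = 13.3956; exercise value = 9.0000 ≤ continuation, so V_0 = 13.3956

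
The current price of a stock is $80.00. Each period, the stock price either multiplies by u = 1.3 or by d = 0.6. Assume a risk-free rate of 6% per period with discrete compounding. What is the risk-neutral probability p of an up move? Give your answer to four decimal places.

p = 0.6571

Risk-neutral probability p = (1 + 0.06 − 0.6)/(1.3 − 0.6) = 0.4600/0.7000 = 0.6571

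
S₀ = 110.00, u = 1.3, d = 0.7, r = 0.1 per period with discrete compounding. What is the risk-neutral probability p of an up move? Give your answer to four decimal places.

Risk-neutral probability p = (1 + 0.1 − 0.7)/(1.3 − 0.7) = 0.4000/0.6000 = 0.6667

p = 0.6667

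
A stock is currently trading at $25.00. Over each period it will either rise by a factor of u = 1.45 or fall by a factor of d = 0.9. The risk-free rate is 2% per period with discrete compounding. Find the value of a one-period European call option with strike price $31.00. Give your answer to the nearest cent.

Risk-neutral probability p = (1 + 0.02 − 0.9)/(1.45 − 0.9) = 0.1200/0.5500 = 0.2182
Terminal stock prices: S_u = 36.25, S_d = 22.5
Terminal payoffs (S − K): max(5.25, 0) = 5.25, max(-8.5, 0) = 0
Node 0 (S = 25): V_0 = 1/1.02·[0.2182·5.2500 + 0.7818·0.0000] = 1.1230

$1.12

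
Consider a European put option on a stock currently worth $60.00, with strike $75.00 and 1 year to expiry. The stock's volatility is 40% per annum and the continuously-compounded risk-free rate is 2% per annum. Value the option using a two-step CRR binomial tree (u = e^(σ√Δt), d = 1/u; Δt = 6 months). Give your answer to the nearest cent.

$19.52

CRR parameters: u = e^(σ√Δt) = e^(0.4·√0.5) = 1.3269, d = 1/u = 0.7536
Per-period rate: rΔt = 0.02·0.5 = 0.01, so R = e^0.01 = 1.0101
Risk-neutral probability p = (e^0.01 − 0.7536)/(1.3269 − 0.7536) = 0.2564/0.5733 = 0.4473
Terminal stock prices: S_uu = 105.6, S_ud = 60, S_dd = 34.08
Terminal payoffs (K − S): max(-30.64, 0) = 0, max(15, 0) = 15, max(40.92, 0) = 40.92
Node u (S = 79.61): V_u = e^(−0.01)·[0.4473·0.0000 + 0.5527·15.0000] = 8.2082
Node d (S = 45.22): V_d = e^(−0.01)·[0.4473·15.0000 + 0.5527·40.9218] = 29.0354
Node 0 (S = 60): V_0 = e^(−0.01)·[0.4473·8.2082 + 0.5527·29.0354] = 19.5234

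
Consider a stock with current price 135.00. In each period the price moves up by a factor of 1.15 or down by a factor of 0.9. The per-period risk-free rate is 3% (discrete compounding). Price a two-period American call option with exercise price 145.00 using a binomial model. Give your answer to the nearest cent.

8.55

Risk-neutral probability p = (1 + 0.03 − 0.9)/(1.15 − 0.9) = 0.1300/0.2500 = 0.5200
Terminal stock prices: S_uu = 178.5, S_ud = 139.7, S_dd = 109.4
Terminal payoffs (S − K): max(33.54, 0) = 33.54, max(-5.275, 0) = 0, max(-35.65, 0) = 0
Node u (S = 155.2): continuation = 1/1.03·[0.5200·33.5375 + 0.4800·0.0000] = 16.9316; exercise value = 10.2500 ≤ continuation, so V_u = 16.9316
Node d (S = 121.5): continuation = 1/1.03·[0.5200·0.0000 + 0.4800·0.0000] = 0.0000; exercise value = 0.0000 ≤ continuation, so V_d = 0.0000
Node 0 (S = 135): continuation = 1/1.03·[0.5200·16.9316 + 0.4800·0.0000] = 8.5480; exercise value = 0.0000 ≤ continuation, so V_0 = 8.5480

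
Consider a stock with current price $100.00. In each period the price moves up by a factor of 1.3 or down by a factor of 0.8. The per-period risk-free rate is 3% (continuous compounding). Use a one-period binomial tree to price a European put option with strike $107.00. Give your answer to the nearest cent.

Risk-neutral probability p = (e^0.03 − 0.8)/(1.3 − 0.8) = 0.2305/0.5000 = 0.4609
Terminal stock prices: S_u = 130, S_d = 80
Terminal payoffs (K − S): max(-23, 0) = 0, max(27, 0) = 27
Node 0 (S = 100): V_0 = e^(−0.03)·[0.4609·0.0000 + 0.5391·27.0000] = 14.1253

$14.13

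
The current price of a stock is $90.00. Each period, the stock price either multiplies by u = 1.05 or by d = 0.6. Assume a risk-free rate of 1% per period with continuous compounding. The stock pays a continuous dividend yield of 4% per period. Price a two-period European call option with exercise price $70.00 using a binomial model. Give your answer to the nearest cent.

Per-period risk-free factor R = e^0.01 = 1.0101; dividend-adjusted growth = e^(0.01−0.04) = 0.9704.
Risk-neutral probability p = (0.9704 − 0.6)/(1.05 − 0.6) = 0.3704/0.4500 = 0.8232
Terminal stock prices: S_uu = 99.23, S_ud = 56.7, S_dd = 32.4
Terminal payoffs (S − K): max(29.23, 0) = 29.23, max(-13.3, 0) = 0, max(-37.6, 0) = 0
Node u (S = 94.5): V_u = e^(−0.01)·[0.8232·29.2250 + 0.1768·0.0000] = 23.8190
Node d (S = 54): V_d = e^(−0.01)·[0.8232·0.0000 + 0.1768·0.0000] = 0.0000
Node 0 (S = 90): V_0 = e^(−0.01)·[0.8232·23.8190 + 0.1768·0.0000] = 19.4130

$19.41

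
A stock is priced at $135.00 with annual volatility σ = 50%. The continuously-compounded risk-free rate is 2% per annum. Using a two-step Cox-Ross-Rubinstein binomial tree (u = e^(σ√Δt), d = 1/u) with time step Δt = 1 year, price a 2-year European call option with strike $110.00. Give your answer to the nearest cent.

CRR parameters: u = e^(σ√Δt) = e^(0.5·√1) = 1.6487, d = 1/u = 0.6065
Per-period rate: rΔt = 0.02·1 = 0.02, so R = e^0.02 = 1.0202
Risk-neutral probability p = (e^0.02 − 0.6065)/(1.6487 − 0.6065) = 0.4137/1.0422 = 0.3969
Terminal stock prices: S_uu = 367, S_ud = 135, S_dd = 49.66
Terminal payoffs (S − K): max(257, 0) = 257, max(25, 0) = 25, max(-60.34, 0) = 0
Node u (S = 222.6): V_u = e^(−0.02)·[0.3969·256.9680 + 0.6031·25.0000] = 114.7555
Node d (S = 81.88): V_d = e^(−0.02)·[0.3969·25.0000 + 0.6031·0.0000] = 9.7266
Node 0 (S = 135): V_0 = e^(−0.02)·[0.3969·114.7555 + 0.6031·9.7266] = 50.3970

$50.40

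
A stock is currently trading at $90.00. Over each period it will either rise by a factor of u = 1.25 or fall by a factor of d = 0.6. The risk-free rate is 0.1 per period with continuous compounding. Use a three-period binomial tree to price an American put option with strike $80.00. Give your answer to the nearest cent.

Risk-neutral probability p = (e^0.1 − 0.6)/(1.25 − 0.6) = 0.5052/0.6500 = 0.7772
Terminal stock prices: S_uuu = 175.8, S_uud = 84.38, S_udd = 40.5, S_ddd = 19.44
Terminal payoffs (K − S): max(-95.78, 0) = 0, max(-4.375, 0) = 0, max(39.5, 0) = 39.5, max(60.56, 0) = 60.56
Node uu (S = 140.6): continuation = e^(−0.1)·[0.7772·0.0000 + 0.2228·0.0000] = 0.0000; exercise value = 0.0000 ≤ continuation, so V_uu = 0.0000
Node ud (S = 67.5): continuation = e^(−0.1)·[0.7772·0.0000 + 0.2228·39.5000] = 7.9636; exercise value = 12.5000 > continuation, so V_ud = 12.5000 (exercise)
Node dd (S = 32.4): continuation = e^(−0.1)·[0.7772·39.5000 + 0.2228·60.5600] = 39.9870; exercise value = 47.6000 > continuation, so V_dd = 47.6000 (exercise)
Node u (S = 112.5): continuation = e^(−0.1)·[0.7772·0.0000 + 0.2228·12.5000] = 2.5201; exercise value = 0.0000 ≤ continuation, so V_u = 2.5201
Node d (S = 54): continuation = e^(−0.1)·[0.7772·12.5000 + 0.2228·47.6000] = 18.3870; exercise value = 26.0000 > continuation, so V_d = 26.0000 (exercise)
Node 0 (S = 90): continuation = e^(−0.1)·[0.7772·2.5201 + 0.2228·26.0000] = 7.0141; exercise value = 0.0000 ≤ continuation, so V_0 = 7.0141

$7.01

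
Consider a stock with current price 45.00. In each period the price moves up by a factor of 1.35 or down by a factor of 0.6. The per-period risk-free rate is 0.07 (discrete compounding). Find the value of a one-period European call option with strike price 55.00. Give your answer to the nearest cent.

Risk-neutral probability p = (1 + 0.07 − 0.6)/(1.35 − 0.6) = 0.4700/0.7500 = 0.6267
Terminal stock prices: S_u = 60.75, S_d = 27
Terminal payoffs (S − K): max(5.75, 0) = 5.75, max(-28, 0) = 0
Node 0 (S = 45): V_0 = 1/1.07·[0.6267·5.7500 + 0.3733·0.0000] = 3.3676

3.37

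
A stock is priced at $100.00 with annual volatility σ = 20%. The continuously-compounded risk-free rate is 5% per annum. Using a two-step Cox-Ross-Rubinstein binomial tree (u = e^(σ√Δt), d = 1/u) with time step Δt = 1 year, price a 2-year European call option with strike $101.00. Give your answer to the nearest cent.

CRR parameters: u = e^(σ√Δt) = e^(0.2·√1) = 1.2214, d = 1/u = 0.8187
Per-period rate: rΔt = 0.05·1 = 0.05, so R = e^0.05 = 1.0513
Risk-neutral probability p = (e^0.05 − 0.8187)/(1.2214 − 0.8187) = 0.2325/0.4027 = 0.5775
Terminal stock prices: S_uu = 149.2, S_ud = 100, S_dd = 67.03
Terminal payoffs (S − K): max(48.18, 0) = 48.18, max(-1, 0) = 0, max(-33.97, 0) = 0
Node u (S = 122.1): V_u = e^(−0.05)·[0.5775·48.1825 + 0.4225·0.0000] = 26.4680
Node d (S = 81.87): V_d = e^(−0.05)·[0.5775·0.0000 + 0.4225·0.0000] = 0.0000
Node 0 (S = 100): V_0 = e^(−0.05)·[0.5775·26.4680 + 0.4225·0.0000] = 14.5396

$14.54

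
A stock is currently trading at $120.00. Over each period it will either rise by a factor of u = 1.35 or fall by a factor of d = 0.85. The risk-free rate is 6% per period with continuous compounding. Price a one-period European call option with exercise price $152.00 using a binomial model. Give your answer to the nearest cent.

Risk-neutral probability p = (e^0.06 − 0.85)/(1.35 − 0.85) = 0.2118/0.5000 = 0.4237
Terminal stock prices: S_u = 162, S_d = 102
Terminal payoffs (S − K): max(10, 0) = 10, max(-50, 0) = 0
Node 0 (S = 120): V_0 = e^(−0.06)·[0.4237·10.0000 + 0.5763·0.0000] = 3.9900

$3.99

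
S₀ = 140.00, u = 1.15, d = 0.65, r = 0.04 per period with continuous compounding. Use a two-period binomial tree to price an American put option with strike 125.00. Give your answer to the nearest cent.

10.34

Risk-neutral probability p = (e^0.04 − 0.65)/(1.15 − 0.65) = 0.3908/0.5000 = 0.7816
Terminal stock prices: S_uu = 185.1, S_ud = 104.7, S_dd = 59.15
Terminal payoffs (K − S): max(-60.15, 0) = 0, max(20.35, 0) = 20.35, max(65.85, 0) = 65.85
Node u (S = 161): continuation = e^(−0.04)·[0.7816·0.0000 + 0.2184·20.3500] = 4.2697; exercise value = 0.0000 ≤ continuation, so V_u = 4.2697
Node d (S = 91): continuation = e^(−0.04)·[0.7816·20.3500 + 0.2184·65.8500] = 29.0987; exercise value = 34.0000 > continuation, so V_d = 34.0000 (exercise)
Node 0 (S = 140): continuation = e^(−0.04)·[0.7816·4.2697 + 0.2184·34.0000] = 10.3402; exercise value = 0.0000 ≤ continuation, so V_0 = 10.3402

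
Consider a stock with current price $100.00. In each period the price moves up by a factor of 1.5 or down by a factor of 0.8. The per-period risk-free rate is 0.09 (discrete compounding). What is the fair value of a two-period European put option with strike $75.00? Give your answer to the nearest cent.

Risk-neutral probability p = (1 + 0.09 − 0.8)/(1.5 − 0.8) = 0.2900/0.7000 = 0.4143
Terminal stock prices: S_uu = 225, S_ud = 120, S_dd = 64
Terminal payoffs (K − S): max(-150, 0) = 0, max(-45, 0) = 0, max(11, 0) = 11
Node u (S = 150): V_u = 1/1.09·[0.4143·0.0000 + 0.5857·0.0000] = 0.0000
Node d (S = 80): V_d = 1/1.09·[0.4143·0.0000 + 0.5857·11.0000] = 5.9109
Node 0 (S = 100): V_0 = 1/1.09·[0.4143·0.0000 + 0.5857·5.9109] = 3.1762

$3.18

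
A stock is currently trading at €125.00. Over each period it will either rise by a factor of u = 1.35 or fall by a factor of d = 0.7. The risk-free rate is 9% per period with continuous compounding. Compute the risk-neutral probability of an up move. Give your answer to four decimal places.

Risk-neutral probability p = (e^0.09 − 0.7)/(1.35 − 0.7) = 0.3942/0.6500 = 0.6064

p = 0.6064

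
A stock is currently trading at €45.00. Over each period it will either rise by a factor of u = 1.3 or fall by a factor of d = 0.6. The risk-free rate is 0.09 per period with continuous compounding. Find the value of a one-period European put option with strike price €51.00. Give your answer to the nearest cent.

Risk-neutral probability p = (e^0.09 − 0.6)/(1.3 − 0.6) = 0.4942/0.7000 = 0.7060
Terminal stock prices: S_u = 58.5, S_d = 27
Terminal payoffs (K − S): max(-7.5, 0) = 0, max(24, 0) = 24
Node 0 (S = 45): V_0 = e^(−0.09)·[0.7060·0.0000 + 0.2940·24.0000] = 6.4495

€6.45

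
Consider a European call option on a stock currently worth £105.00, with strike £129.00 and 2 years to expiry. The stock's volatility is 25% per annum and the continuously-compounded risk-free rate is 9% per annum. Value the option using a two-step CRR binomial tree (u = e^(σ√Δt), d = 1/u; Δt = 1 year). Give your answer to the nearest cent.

CRR parameters: u = e^(σ√Δt) = e^(0.25·√1) = 1.2840, d = 1/u = 0.7788
Per-period rate: rΔt = 0.09·1 = 0.09, so R = e^0.09 = 1.0942
Risk-neutral probability p = (e^0.09 − 0.7788)/(1.2840 − 0.7788) = 0.3154/0.5052 = 0.6242
Terminal stock prices: S_uu = 173.1, S_ud = 105, S_dd = 63.69
Terminal payoffs (S − K): max(44.12, 0) = 44.12, max(-24, 0) = 0, max(-65.31, 0) = 0
Node u (S = 134.8): V_u = e^(−0.09)·[0.6242·44.1157 + 0.3758·0.0000] = 25.1679
Node d (S = 81.77): V_d = e^(−0.09)·[0.6242·0.0000 + 0.3758·0.0000] = 0.0000
Node 0 (S = 105): V_0 = e^(−0.09)·[0.6242·25.1679 + 0.3758·0.0000] = 14.3583

£14.36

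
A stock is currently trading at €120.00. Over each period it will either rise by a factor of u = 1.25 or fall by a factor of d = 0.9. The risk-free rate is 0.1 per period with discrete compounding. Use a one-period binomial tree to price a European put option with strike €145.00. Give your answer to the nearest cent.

€14.42

Risk-neutral probability p = (1 + 0.1 − 0.9)/(1.25 − 0.9) = 0.2000/0.3500 = 0.5714
Terminal stock prices: S_u = 150, S_d = 108
Terminal payoffs (K − S): max(-5, 0) = 0, max(37, 0) = 37
Node 0 (S = 120): V_0 = 1/1.1·[0.5714·0.0000 + 0.4286·37.0000] = 14.4156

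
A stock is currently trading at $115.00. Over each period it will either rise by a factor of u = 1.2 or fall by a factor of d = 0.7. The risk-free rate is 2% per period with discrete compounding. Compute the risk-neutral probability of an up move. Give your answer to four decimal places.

Risk-neutral probability p = (1 + 0.02 − 0.7)/(1.2 − 0.7) = 0.3200/0.5000 = 0.6400

p = 0.6400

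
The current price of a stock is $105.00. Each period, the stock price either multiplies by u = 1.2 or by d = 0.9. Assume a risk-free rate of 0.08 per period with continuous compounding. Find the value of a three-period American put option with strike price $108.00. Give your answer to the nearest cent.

Risk-neutral probability p = (e^0.08 − 0.9)/(1.2 − 0.9) = 0.1833/0.3000 = 0.6110
Terminal stock prices: S_uuu = 181.4, S_uud = 136.1, S_udd = 102.1, S_ddd = 76.55
Terminal payoffs (K − S): max(-73.44, 0) = 0, max(-28.08, 0) = 0, max(5.94, 0) = 5.94, max(31.45, 0) = 31.45
Node uu (S = 151.2): continuation = e^(−0.08)·[0.6110·0.0000 + 0.3890·0.0000] = 0.0000; exercise value = 0.0000 ≤ continuation, so V_uu = 0.0000
Node ud (S = 113.4): continuation = e^(−0.08)·[0.6110·0.0000 + 0.3890·5.9400] = 2.1332; exercise value = 0.0000 ≤ continuation, so V_ud = 2.1332
Node dd (S = 85.05): continuation = e^(−0.08)·[0.6110·5.9400 + 0.3890·31.4550] = 14.6466; exercise value = 22.9500 > continuation, so V_dd = 22.9500 (exercise)
Node u (S = 126): continuation = e^(−0.08)·[0.6110·0.0000 + 0.3890·2.1332] = 0.7661; exercise value = 0.0000 ≤ continuation, so V_u = 0.7661
Node d (S = 94.5): continuation = e^(−0.08)·[0.6110·2.1332 + 0.3890·22.9500] = 9.4452; exercise value = 13.5000 > continuation, so V_d = 13.5000 (exercise)
Node 0 (S = 105): continuation = e^(−0.08)·[0.6110·0.7661 + 0.3890·13.5000] = 5.2804; exercise value = 3.0000 ≤ continuation, so V_0 = 5.2804

$5.28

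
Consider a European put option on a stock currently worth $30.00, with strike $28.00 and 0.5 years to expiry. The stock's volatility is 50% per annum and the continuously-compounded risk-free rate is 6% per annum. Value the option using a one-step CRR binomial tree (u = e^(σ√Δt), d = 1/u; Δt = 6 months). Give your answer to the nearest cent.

CRR parameters: u = e^(σ√Δt) = e^(0.5·√0.5) = 1.4241, d = 1/u = 0.7022
Per-period rate: rΔt = 0.06·0.5 = 0.03, so R = e^0.03 = 1.0305
Risk-neutral probability p = (e^0.03 − 0.7022)/(1.4241 − 0.7022) = 0.3283/0.7219 = 0.4547
Terminal stock prices: S_u = 42.72, S_d = 21.07
Terminal payoffs (K − S): max(-14.72, 0) = 0, max(6.934, 0) = 6.934
Node 0 (S = 30): V_0 = e^(−0.03)·[0.4547·0.0000 + 0.5453·6.9343] = 3.6695

$3.67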